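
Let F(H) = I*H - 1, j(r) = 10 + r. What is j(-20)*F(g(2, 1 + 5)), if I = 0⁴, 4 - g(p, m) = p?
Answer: 10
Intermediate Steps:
g(p, m) = 4 - p
I = 0
F(H) = -1 (F(H) = 0*H - 1 = 0 - 1 = -1)
j(-20)*F(g(2, 1 + 5)) = (10 - 20)*(-1) = -10*(-1) = 10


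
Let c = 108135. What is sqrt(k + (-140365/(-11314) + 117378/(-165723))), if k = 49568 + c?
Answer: 3*sqrt(6845183135758947052478)/624996674 ≈ 397.13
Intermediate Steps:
k = 157703 (k = 49568 + 108135 = 157703)
sqrt(k + (-140365/(-11314) + 117378/(-165723))) = sqrt(157703 + (-140365/(-11314) + 117378/(-165723))) = sqrt(157703 + (-140365*(-1/11314) + 117378*(-1/165723))) = sqrt(157703 + (140365/11314 - 39126/55241)) = sqrt(157703 + 7311231401/624996674) = sqrt(98571161711223/624996674) = 3*sqrt(6845183135758947052478)/624996674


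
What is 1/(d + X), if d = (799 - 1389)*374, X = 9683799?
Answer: 1/9463139 ≈ 1.0567e-7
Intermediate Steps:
d = -220660 (d = -590*374 = -220660)
1/(d + X) = 1/(-220660 + 9683799) = 1/9463139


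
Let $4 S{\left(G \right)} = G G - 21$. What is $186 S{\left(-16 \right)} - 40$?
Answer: $\frac{21775}{2} \approx 10888.0$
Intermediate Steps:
$S{\left(G \right)} = - \frac{21}{4} + \frac{G^{2}}{4}$ ($S{\left(G \right)} = \frac{G G - 21}{4} = \frac{G^{2} - 21}{4} = \frac{-21 + G^{2}}{4} = - \frac{21}{4} + \frac{G^{2}}{4}$)
$186 S{\left(-16 \right)} - 40 = 186 \left(- \frac{21}{4} + \frac{\left(-16\right)^{2}}{4}\right) - 40 = 186 \left(- \frac{21}{4} + \frac{1}{4} \cdot 256\right) - 40 = 186 \left(- \frac{21}{4} + 64\right) - 40 = 186 \cdot \frac{235}{4} - 40 = \frac{21855}{2} - 40 = \frac{21775}{2}$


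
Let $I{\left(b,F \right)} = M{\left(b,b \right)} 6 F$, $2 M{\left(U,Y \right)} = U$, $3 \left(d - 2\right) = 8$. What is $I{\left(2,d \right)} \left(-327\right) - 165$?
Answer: $-9321$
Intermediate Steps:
$d = \frac{14}{3}$ ($d = 2 + \frac{1}{3} \cdot 8 = 2 + \frac{8}{3} = \frac{14}{3} \approx 4.6667$)
$M{\left(U,Y \right)} = \frac{U}{2}$
$I{\left(b,F \right)} = 3 F b$ ($I{\left(b,F \right)} = \frac{b}{2} \cdot 6 F = 3 b F = 3 F b$)
$I{\left(2,d \right)} \left(-327\right) - 165 = 3 \cdot \frac{14}{3} \cdot 2 \left(-327\right) - 165 = 28 \left(-327\right) - 165 = -9156 - 165 = -9321$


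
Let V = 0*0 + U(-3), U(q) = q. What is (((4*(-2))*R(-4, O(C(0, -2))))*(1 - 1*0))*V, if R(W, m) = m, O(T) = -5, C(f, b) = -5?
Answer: -120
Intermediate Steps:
V = -3 (V = 0*0 - 3 = 0 - 3 = -3)
(((4*(-2))*R(-4, O(C(0, -2))))*(1 - 1*0))*V = (((4*(-2))*(-5))*(1 - 1*0))*(-3) = ((-8*(-5))*(1 + 0))*(-3) = (40*1)*(-3) = 40*(-3) = -120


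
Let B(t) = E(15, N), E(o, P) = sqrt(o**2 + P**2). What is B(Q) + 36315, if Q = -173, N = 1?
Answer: 36315 + sqrt(226) ≈ 36330.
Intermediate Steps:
E(o, P) = sqrt(P**2 + o**2)
B(t) = sqrt(226) (B(t) = sqrt(1**2 + 15**2) = sqrt(1 + 225) = sqrt(226))
B(Q) + 36315 = sqrt(226) + 36315 = 36315 + sqrt(226)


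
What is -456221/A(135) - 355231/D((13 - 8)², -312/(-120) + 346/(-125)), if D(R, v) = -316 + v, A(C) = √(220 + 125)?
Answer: 44403875/39521 - 456221*√345/345 ≈ -23439.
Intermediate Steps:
A(C) = √345
-456221/A(135) - 355231/D((13 - 8)², -312/(-120) + 346/(-125)) = -456221*√345/345 - 355231/(-316 + (-312/(-120) + 346/(-125))) = -456221*√345/345 - 355231/(-316 + (-312*(-1/120) + 346*(-1/125))) = -456221*√345/345 - 355231/(-316 + (13/5 - 346/125)) = -456221*√345/345 - 355231/(-316 - 21/125) = -456221*√345/345 - 355231/(-39521/125) = -456221*√345/345 - 355231*(-125/39521) = -456221*√345/345 + 44403875/39521 = 44403875/39521 - 456221*√345/345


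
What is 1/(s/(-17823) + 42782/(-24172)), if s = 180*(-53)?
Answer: -71802926/88650451 ≈ -0.80996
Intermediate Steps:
s = -9540
1/(s/(-17823) + 42782/(-24172)) = 1/(-9540/(-17823) + 42782/(-24172)) = 1/(-9540*(-1/17823) + 42782*(-1/24172)) = 1/(3180/5941 - 21391/12086) = 1/(-88650451/71802926) = -71802926/88650451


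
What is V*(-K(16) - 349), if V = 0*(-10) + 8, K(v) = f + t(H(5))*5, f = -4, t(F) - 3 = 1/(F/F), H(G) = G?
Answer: -2920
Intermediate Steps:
t(F) = 4 (t(F) = 3 + 1/(F/F) = 3 + 1/1 = 3 + 1 = 4)
K(v) = 16 (K(v) = -4 + 4*5 = -4 + 20 = 16)
V = 8 (V = 0 + 8 = 8)
V*(-K(16) - 349) = 8*(-1*16 - 349) = 8*(-16 - 349) = 8*(-365) = -2920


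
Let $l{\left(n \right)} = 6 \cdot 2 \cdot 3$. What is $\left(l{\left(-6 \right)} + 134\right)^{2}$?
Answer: $28900$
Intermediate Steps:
$l{\left(n \right)} = 36$ ($l{\left(n \right)} = 12 \cdot 3 = 36$)
$\left(l{\left(-6 \right)} + 134\right)^{2} = \left(36 + 134\right)^{2} = 170^{2} = 28900$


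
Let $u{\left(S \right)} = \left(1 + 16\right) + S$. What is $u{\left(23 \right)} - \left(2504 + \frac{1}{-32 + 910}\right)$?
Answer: $- \frac{2163393}{878} \approx -2464.0$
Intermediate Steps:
$u{\left(S \right)} = 17 + S$
$u{\left(23 \right)} - \left(2504 + \frac{1}{-32 + 910}\right) = \left(17 + 23\right) - \left(2504 + \frac{1}{-32 + 910}\right) = 40 - \left(2504 + \frac{1}{878}\right) = 40 - \frac{2198513}{878} = - \frac{2163393}{878}$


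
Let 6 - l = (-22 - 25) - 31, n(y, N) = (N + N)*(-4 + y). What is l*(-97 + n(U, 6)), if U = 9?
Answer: -3108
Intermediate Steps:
n(y, N) = 2*N*(-4 + y) (n(y, N) = (2*N)*(-4 + y) = 2*N*(-4 + y))
l = 84 (l = 6 - ((-22 - 25) - 31) = 6 - (-47 - 31) = 6 - 1*(-78) = 6 + 78 = 84)
l*(-97 + n(U, 6)) = 84*(-97 + 2*6*(-4 + 9)) = 84*(-97 + 2*6*5) = 84*(-97 + 60) = 84*(-37) = -3108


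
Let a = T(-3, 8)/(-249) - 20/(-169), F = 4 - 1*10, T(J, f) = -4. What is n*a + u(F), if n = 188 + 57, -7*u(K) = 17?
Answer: 8984663/294567 ≈ 30.501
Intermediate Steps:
F = -6 (F = 4 - 10 = -6)
u(K) = -17/7 (u(K) = -1/7*17 = -17/7)
a = 5656/42081 (a = -4/(-249) - 20/(-169) = -4*(-1/249) - 20*(-1/169) = 4/249 + 20/169 = 5656/42081 ≈ 0.13441)
n = 245
n*a + u(F) = 245*(5656/42081) - 17/7 = 1385720/42081 - 17/7 = 8984663/294567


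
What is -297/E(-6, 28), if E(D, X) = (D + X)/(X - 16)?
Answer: -162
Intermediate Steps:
E(D, X) = (D + X)/(-16 + X)
-297/E(-6, 28) = -297*(-16 + 28)/(-6 + 28) = -297/(22/12) = -297/((1/12)*22) = -297/11/6 = -297*6/11 = -162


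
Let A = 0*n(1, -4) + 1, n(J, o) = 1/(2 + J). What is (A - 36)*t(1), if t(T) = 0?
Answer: 0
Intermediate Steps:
A = 1 (A = 0/(2 + 1) + 1 = 0/3 + 1 = 0*(⅓) + 1 = 0 + 1 = 1)
(A - 36)*t(1) = (1 - 36)*0 = -35*0 = 0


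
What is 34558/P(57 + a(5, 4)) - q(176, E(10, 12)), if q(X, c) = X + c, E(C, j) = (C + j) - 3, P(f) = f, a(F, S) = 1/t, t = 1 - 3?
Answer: 47081/113 ≈ 416.65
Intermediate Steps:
t = -2
a(F, S) = -½ (a(F, S) = 1/(-2) = -½)
E(C, j) = -3 + C + j
34558/P(57 + a(5, 4)) - q(176, E(10, 12)) = 34558/(57 - ½) - (176 + (-3 + 10 + 12)) = 34558/(113/2) - (176 + 19) = 34558*(2/113) - 1*195 = 69116/113 - 195 = 47081/113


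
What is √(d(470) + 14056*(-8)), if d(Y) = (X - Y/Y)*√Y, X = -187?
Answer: 2*√(-28112 - 47*√470) ≈ 341.36*I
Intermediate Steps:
d(Y) = -188*√Y (d(Y) = (-187 - Y/Y)*√Y = (-187 - 1*1)*√Y = (-187 - 1)*√Y = -188*√Y)
√(d(470) + 14056*(-8)) = √(-188*√470 + 14056*(-8)) = √(-188*√470 - 112448) = √(-112448 - 188*√470)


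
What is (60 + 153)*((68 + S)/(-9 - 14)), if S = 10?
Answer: -16614/23 ≈ -722.35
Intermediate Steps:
(60 + 153)*((68 + S)/(-9 - 14)) = (60 + 153)*((68 + 10)/(-9 - 14)) = 213*(78/(-23)) = 213*(78*(-1/23)) = 213*(-78/23) = -16614/23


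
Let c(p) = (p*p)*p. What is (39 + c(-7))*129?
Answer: -39216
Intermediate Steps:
c(p) = p³ (c(p) = p²*p = p³)
(39 + c(-7))*129 = (39 + (-7)³)*129 = (39 - 343)*129 = -304*129 = -39216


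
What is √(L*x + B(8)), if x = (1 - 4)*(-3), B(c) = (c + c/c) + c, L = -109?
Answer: 2*I*√241 ≈ 31.048*I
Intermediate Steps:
B(c) = 1 + 2*c (B(c) = (c + 1) + c = (1 + c) + c = 1 + 2*c)
x = 9 (x = -3*(-3) = 9)
√(L*x + B(8)) = √(-109*9 + (1 + 2*8)) = √(-981 + (1 + 16)) = √(-981 + 17) = √(-964) = 2*I*√241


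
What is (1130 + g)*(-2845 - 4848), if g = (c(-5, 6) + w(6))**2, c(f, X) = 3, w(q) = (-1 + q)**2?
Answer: -14724402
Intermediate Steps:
g = 784 (g = (3 + (-1 + 6)**2)**2 = (3 + 5**2)**2 = (3 + 25)**2 = 28**2 = 784)
(1130 + g)*(-2845 - 4848) = (1130 + 784)*(-2845 - 4848) = 1914*(-7693) = -14724402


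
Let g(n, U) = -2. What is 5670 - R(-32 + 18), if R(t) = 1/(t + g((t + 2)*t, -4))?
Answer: 90721/16 ≈ 5670.1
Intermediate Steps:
R(t) = 1/(-2 + t) (R(t) = 1/(t - 2) = 1/(-2 + t))
5670 - R(-32 + 18) = 5670 - 1/(-2 + (-32 + 18)) = 5670 - 1/(-2 - 14) = 5670 - 1/(-16) = 5670 - 1*(-1/16) = 5670 + 1/16 = 90721/16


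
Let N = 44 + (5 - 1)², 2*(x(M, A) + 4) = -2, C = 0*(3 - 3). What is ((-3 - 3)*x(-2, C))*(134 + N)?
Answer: 5820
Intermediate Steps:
C = 0 (C = 0*0 = 0)
x(M, A) = -5 (x(M, A) = -4 + (½)*(-2) = -4 - 1 = -5)
N = 60 (N = 44 + 4² = 44 + 16 = 60)
((-3 - 3)*x(-2, C))*(134 + N) = ((-3 - 3)*(-5))*(134 + 60) = -6*(-5)*194 = 30*194 = 5820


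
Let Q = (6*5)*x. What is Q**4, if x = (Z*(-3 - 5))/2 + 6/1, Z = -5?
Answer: 370150560000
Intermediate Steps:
x = 26 (x = -5*(-3 - 5)/2 + 6/1 = -5*(-8)*(1/2) + 6*1 = 40*(1/2) + 6 = 20 + 6 = 26)
Q = 780 (Q = (6*5)*26 = 30*26 = 780)
Q**4 = 780**4 = 370150560000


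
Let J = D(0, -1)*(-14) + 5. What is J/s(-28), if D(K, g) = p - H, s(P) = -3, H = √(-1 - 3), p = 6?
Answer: 79/3 - 28*I/3 ≈ 26.333 - 9.3333*I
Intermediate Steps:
H = 2*I (H = √(-4) = 2*I ≈ 2.0*I)
D(K, g) = 6 - 2*I
J = -79 + 28*I (J = (6 - 2*I)*(-14) + 5 = (-84 + 28*I) + 5 = -79 + 28*I ≈ -79.0 + 28.0*I)
J/s(-28) = (-79 + 28*I)/(-3) = (-79 + 28*I)*(-⅓) = 79/3 - 28*I/3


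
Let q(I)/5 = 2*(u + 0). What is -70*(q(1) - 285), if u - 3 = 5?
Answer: 14350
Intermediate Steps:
u = 8 (u = 3 + 5 = 8)
q(I) = 80 (q(I) = 5*(2*(8 + 0)) = 5*(2*8) = 5*16 = 80)
-70*(q(1) - 285) = -70*(80 - 285) = -70*(-205) = 14350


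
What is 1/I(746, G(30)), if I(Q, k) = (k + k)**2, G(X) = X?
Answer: 1/3600 ≈ 0.00027778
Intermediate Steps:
I(Q, k) = 4*k**2 (I(Q, k) = (2*k)**2 = 4*k**2)
1/I(746, G(30)) = 1/(4*30**2) = 1/(4*900) = 1/3600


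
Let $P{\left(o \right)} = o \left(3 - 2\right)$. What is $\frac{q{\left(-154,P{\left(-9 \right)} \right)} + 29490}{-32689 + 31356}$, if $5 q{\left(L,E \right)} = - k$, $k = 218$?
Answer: $- \frac{3424}{155} \approx -22.09$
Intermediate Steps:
$P{\left(o \right)} = o$ ($P{\left(o \right)} = o 1 = o$)
$q{\left(L,E \right)} = - \frac{218}{5}$ ($q{\left(L,E \right)} = \frac{\left(-1\right) 218}{5} = \frac{1}{5} \left(-218\right) = - \frac{218}{5}$)
$\frac{q{\left(-154,P{\left(-9 \right)} \right)} + 29490}{-32689 + 31356} = \frac{- \frac{218}{5} + 29490}{-32689 + 31356} = \frac{147232}{5 \left(-1333\right)} = \frac{147232}{5} \left(- \frac{1}{1333}\right) = - \frac{3424}{155}$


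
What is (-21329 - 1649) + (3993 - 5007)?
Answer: -23992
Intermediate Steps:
(-21329 - 1649) + (3993 - 5007) = -22978 - 1014 = -23992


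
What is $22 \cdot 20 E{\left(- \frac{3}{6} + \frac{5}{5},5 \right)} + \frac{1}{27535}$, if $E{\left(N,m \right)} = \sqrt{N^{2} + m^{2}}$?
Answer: $\frac{1}{27535} + 220 \sqrt{101} \approx 2211.0$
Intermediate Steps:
$22 \cdot 20 E{\left(- \frac{3}{6} + \frac{5}{5},5 \right)} + \frac{1}{27535} = 22 \cdot 20 \sqrt{\left(- \frac{3}{6} + \frac{5}{5}\right)^{2} + 5^{2}} + \frac{1}{27535} = 440 \sqrt{\left(\left(-3\right) \frac{1}{6} + 5 \cdot \frac{1}{5}\right)^{2} + 25} + \frac{1}{27535} = 440 \sqrt{\left(- \frac{1}{2} + 1\right)^{2} + 25} + \frac{1}{27535} = 440 \sqrt{\left(\frac{1}{2}\right)^{2} + 25} + \frac{1}{27535} = 440 \sqrt{\frac{1}{4} + 25} + \frac{1}{27535} = 440 \sqrt{\frac{101}{4}} + \frac{1}{27535} = 440 \frac{\sqrt{101}}{2} + \frac{1}{27535} = 220 \sqrt{101} + \frac{1}{27535} = \frac{1}{27535} + 220 \sqrt{101}$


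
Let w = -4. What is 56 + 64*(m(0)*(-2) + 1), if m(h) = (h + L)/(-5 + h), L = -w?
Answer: 1112/5 ≈ 222.40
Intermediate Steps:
L = 4 (L = -1*(-4) = 4)
m(h) = (4 + h)/(-5 + h) (m(h) = (h + 4)/(-5 + h) = (4 + h)/(-5 + h))
56 + 64*(m(0)*(-2) + 1) = 56 + 64*(((4 + 0)/(-5 + 0))*(-2) + 1) = 56 + 64*((4/(-5))*(-2) + 1) = 56 + 64*(-1/5*4*(-2) + 1) = 56 + 64*(-4/5*(-2) + 1) = 56 + 64*(8/5 + 1) = 56 + 64*(13/5) = 56 + 832/5 = 1112/5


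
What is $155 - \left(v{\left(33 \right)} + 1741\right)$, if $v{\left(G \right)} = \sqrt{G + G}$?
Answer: $-1586 - \sqrt{66} \approx -1594.1$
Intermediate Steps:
$v{\left(G \right)} = \sqrt{2} \sqrt{G}$ ($v{\left(G \right)} = \sqrt{2 G} = \sqrt{2} \sqrt{G}$)
$155 - \left(v{\left(33 \right)} + 1741\right) = 155 - \left(\sqrt{2} \sqrt{33} + 1741\right) = 155 - \left(\sqrt{66} + 1741\right) = 155 - \left(1741 + \sqrt{66}\right) = -1586 - \sqrt{66}$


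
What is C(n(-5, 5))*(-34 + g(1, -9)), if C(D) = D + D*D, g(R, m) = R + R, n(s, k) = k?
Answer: -960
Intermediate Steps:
g(R, m) = 2*R
C(D) = D + D**2
C(n(-5, 5))*(-34 + g(1, -9)) = (5*(1 + 5))*(-34 + 2*1) = (5*6)*(-34 + 2) = 30*(-32) = -960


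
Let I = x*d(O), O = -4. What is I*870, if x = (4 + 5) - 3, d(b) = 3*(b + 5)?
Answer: 15660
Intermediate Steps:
d(b) = 15 + 3*b (d(b) = 3*(5 + b) = 15 + 3*b)
x = 6 (x = 9 - 3 = 6)
I = 18 (I = 6*(15 + 3*(-4)) = 6*(15 - 12) = 6*3 = 18)
I*870 = 18*870 = 15660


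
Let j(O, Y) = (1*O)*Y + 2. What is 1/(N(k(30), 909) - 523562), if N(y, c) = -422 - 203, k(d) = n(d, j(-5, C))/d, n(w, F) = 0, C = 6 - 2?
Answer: -1/524187 ≈ -1.9077e-6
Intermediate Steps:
C = 4
j(O, Y) = 2 + O*Y (j(O, Y) = O*Y + 2 = 2 + O*Y)
k(d) = 0 (k(d) = 0/d = 0)
N(y, c) = -625
1/(N(k(30), 909) - 523562) = 1/(-625 - 523562) = 1/(-524187) = -1/524187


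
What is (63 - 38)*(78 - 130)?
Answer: -1300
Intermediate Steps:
(63 - 38)*(78 - 130) = 25*(-52) = -1300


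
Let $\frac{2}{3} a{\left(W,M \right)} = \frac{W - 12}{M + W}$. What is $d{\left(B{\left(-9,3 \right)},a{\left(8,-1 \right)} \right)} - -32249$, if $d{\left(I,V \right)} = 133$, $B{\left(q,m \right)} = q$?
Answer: $32382$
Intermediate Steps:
$a{\left(W,M \right)} = \frac{3 \left(-12 + W\right)}{2 \left(M + W\right)}$ ($a{\left(W,M \right)} = \frac{3 \frac{W - 12}{M + W}}{2} = \frac{3 \frac{-12 + W}{M + W}}{2} = \frac{3 \left(-12 + W\right)}{2 \left(M + W\right)}$)
$d{\left(B{\left(-9,3 \right)},a{\left(8,-1 \right)} \right)} - -32249 = 133 - -32249 = 133 + 32249 = 32382$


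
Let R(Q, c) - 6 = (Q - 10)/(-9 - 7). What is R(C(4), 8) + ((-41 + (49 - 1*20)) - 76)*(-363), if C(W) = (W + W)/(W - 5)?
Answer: 255609/8 ≈ 31951.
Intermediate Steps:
C(W) = 2*W/(-5 + W) (C(W) = (2*W)/(-5 + W) = 2*W/(-5 + W))
R(Q, c) = 53/8 - Q/16 (R(Q, c) = 6 + (Q - 10)/(-9 - 7) = 6 + (-10 + Q)/(-16) = 6 + (-10 + Q)*(-1/16) = 6 + (5/8 - Q/16) = 53/8 - Q/16)
R(C(4), 8) + ((-41 + (49 - 1*20)) - 76)*(-363) = (53/8 - 4/(8*(-5 + 4))) + ((-41 + (49 - 1*20)) - 76)*(-363) = (53/8 - 4/(8*(-1))) + ((-41 + (49 - 20)) - 76)*(-363) = (53/8 - 4*(-1)/8) + ((-41 + 29) - 76)*(-363) = (53/8 - 1/16*(-8)) + (-12 - 76)*(-363) = (53/8 + ½) - 88*(-363) = 57/8 + 31944 = 255609/8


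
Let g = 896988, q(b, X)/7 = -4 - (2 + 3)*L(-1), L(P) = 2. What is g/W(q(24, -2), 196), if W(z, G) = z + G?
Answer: 448494/49 ≈ 9152.9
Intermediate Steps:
q(b, X) = -98 (q(b, X) = 7*(-4 - (2 + 3)*2) = 7*(-4 - 5*2) = 7*(-4 - 1*10) = 7*(-4 - 10) = 7*(-14) = -98)
W(z, G) = G + z
g/W(q(24, -2), 196) = 896988/(196 - 98) = 896988/98 = 896988*(1/98) = 448494/49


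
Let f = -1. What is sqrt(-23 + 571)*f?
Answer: -2*sqrt(137) ≈ -23.409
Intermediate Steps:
sqrt(-23 + 571)*f = sqrt(-23 + 571)*(-1) = sqrt(548)*(-1) = (2*sqrt(137))*(-1) = -2*sqrt(137)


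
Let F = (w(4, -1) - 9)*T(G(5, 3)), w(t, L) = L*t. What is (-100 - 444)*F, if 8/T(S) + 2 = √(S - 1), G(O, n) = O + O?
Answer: 56576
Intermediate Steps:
G(O, n) = 2*O
T(S) = 8/(-2 + √(-1 + S)) (T(S) = 8/(-2 + √(S - 1)) = 8/(-2 + √(-1 + S)))
F = -104 (F = (-1*4 - 9)*(8/(-2 + √(-1 + 2*5))) = (-4 - 9)*(8/(-2 + √(-1 + 10))) = -104/(-2 + √9) = -104/(-2 + 3) = -104/1 = -104 ≈ -104.00)
(-100 - 444)*F = (-100 - 444)*(-104) = -544*(-104) = 56576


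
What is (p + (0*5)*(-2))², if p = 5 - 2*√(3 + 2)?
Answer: 45 - 20*√5 ≈ 0.27864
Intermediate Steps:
p = 5 - 2*√5 ≈ 0.52786
(p + (0*5)*(-2))² = ((5 - 2*√5) + (0*5)*(-2))² = ((5 - 2*√5) + 0*(-2))² = ((5 - 2*√5) + 0)² = (5 - 2*√5)²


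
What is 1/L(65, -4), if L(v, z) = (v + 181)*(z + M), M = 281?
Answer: 1/68142 ≈ 1.4675e-5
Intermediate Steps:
L(v, z) = (181 + v)*(281 + z) (L(v, z) = (v + 181)*(z + 281) = (181 + v)*(281 + z))
1/L(65, -4) = 1/(50861 + 181*(-4) + 281*65 + 65*(-4)) = 1/(50861 - 724 + 18265 - 260) = 1/68142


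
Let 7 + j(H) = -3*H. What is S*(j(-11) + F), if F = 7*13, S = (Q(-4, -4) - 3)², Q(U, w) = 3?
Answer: 0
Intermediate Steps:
j(H) = -7 - 3*H
S = 0 (S = (3 - 3)² = 0² = 0)
F = 91
S*(j(-11) + F) = 0*((-7 - 3*(-11)) + 91) = 0*((-7 + 33) + 91) = 0*(26 + 91) = 0*117 = 0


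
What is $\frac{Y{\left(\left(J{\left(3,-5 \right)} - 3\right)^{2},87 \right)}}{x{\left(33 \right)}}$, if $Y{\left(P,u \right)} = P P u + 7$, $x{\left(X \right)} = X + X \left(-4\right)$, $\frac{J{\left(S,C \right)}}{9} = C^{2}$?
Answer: $- \frac{211315401079}{99} \approx -2.1345 \cdot 10^{9}$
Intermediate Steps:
$J{\left(S,C \right)} = 9 C^{2}$
$x{\left(X \right)} = - 3 X$ ($x{\left(X \right)} = X - 4 X = - 3 X$)
$Y{\left(P,u \right)} = 7 + u P^{2}$ ($Y{\left(P,u \right)} = P^{2} u + 7 = u P^{2} + 7 = 7 + u P^{2}$)
$\frac{Y{\left(\left(J{\left(3,-5 \right)} - 3\right)^{2},87 \right)}}{x{\left(33 \right)}} = \frac{7 + 87 \left(\left(9 \left(-5\right)^{2} - 3\right)^{2}\right)^{2}}{\left(-3\right) 33} = \frac{7 + 87 \left(\left(9 \cdot 25 - 3\right)^{2}\right)^{2}}{-99} = \left(7 + 87 \left(\left(225 - 3\right)^{2}\right)^{2}\right) \left(- \frac{1}{99}\right) = \left(7 + 87 \left(222^{2}\right)^{2}\right) \left(- \frac{1}{99}\right) = \left(7 + 87 \cdot 49284^{2}\right) \left(- \frac{1}{99}\right) = \left(7 + 87 \cdot 2428912656\right) \left(- \frac{1}{99}\right) = \left(7 + 211315401072\right) \left(- \frac{1}{99}\right) = 211315401079 \left(- \frac{1}{99}\right) = - \frac{211315401079}{99}$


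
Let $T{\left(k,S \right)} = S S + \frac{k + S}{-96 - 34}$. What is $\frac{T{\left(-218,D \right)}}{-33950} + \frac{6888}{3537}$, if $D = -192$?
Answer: $\frac{448276733}{520351650} \approx 0.86149$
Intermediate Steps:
$T{\left(k,S \right)} = S^{2} - \frac{S}{130} - \frac{k}{130}$ ($T{\left(k,S \right)} = S^{2} + \frac{S + k}{-130} = S^{2} + \left(S + k\right) \left(- \frac{1}{130}\right) = S^{2} - \left(\frac{S}{130} + \frac{k}{130}\right) = S^{2} - \frac{S}{130} - \frac{k}{130}$)
$\frac{T{\left(-218,D \right)}}{-33950} + \frac{6888}{3537} = \frac{\left(-192\right)^{2} - - \frac{96}{65} - - \frac{109}{65}}{-33950} + \frac{6888}{3537} = \left(36864 + \frac{96}{65} + \frac{109}{65}\right) \left(- \frac{1}{33950}\right) + 6888 \cdot \frac{1}{3537} = \frac{479273}{13} \left(- \frac{1}{33950}\right) + \frac{2296}{1179} = - \frac{479273}{441350} + \frac{2296}{1179} = \frac{448276733}{520351650}$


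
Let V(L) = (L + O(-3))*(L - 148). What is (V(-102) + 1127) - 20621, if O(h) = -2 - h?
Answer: 5756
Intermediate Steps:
V(L) = (1 + L)*(-148 + L) (V(L) = (L + (-2 - 1*(-3)))*(L - 148) = (L + (-2 + 3))*(-148 + L) = (L + 1)*(-148 + L) = (1 + L)*(-148 + L))
(V(-102) + 1127) - 20621 = ((-148 + (-102)**2 - 147*(-102)) + 1127) - 20621 = ((-148 + 10404 + 14994) + 1127) - 20621 = (25250 + 1127) - 20621 = 26377 - 20621 = 5756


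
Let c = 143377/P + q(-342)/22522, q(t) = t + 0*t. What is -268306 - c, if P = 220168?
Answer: -51170447816089/190716296 ≈ -2.6831e+5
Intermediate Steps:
q(t) = t (q(t) = t + 0 = t)
c = 121301513/190716296 (c = 143377/220168 - 342/22522 = 143377*(1/220168) - 342*1/22522 = 11029/16936 - 171/11261 = 121301513/190716296 ≈ 0.63603)
-268306 - c = -268306 - 1*121301513/190716296 = -268306 - 121301513/190716296 = -51170447816089/190716296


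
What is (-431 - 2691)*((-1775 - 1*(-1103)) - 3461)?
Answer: 12903226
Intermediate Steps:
(-431 - 2691)*((-1775 - 1*(-1103)) - 3461) = -3122*((-1775 + 1103) - 3461) = -3122*(-672 - 3461) = -3122*(-4133) = 12903226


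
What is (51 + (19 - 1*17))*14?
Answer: 742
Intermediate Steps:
(51 + (19 - 1*17))*14 = (51 + (19 - 17))*14 = (51 + 2)*14 = 53*14 = 742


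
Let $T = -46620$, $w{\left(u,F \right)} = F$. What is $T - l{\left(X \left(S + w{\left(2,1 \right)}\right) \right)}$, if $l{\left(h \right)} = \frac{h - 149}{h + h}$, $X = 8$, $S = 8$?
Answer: $- \frac{6713203}{144} \approx -46619.0$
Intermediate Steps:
$l{\left(h \right)} = \frac{-149 + h}{2 h}$
$T - l{\left(X \left(S + w{\left(2,1 \right)}\right) \right)} = -46620 - \frac{-149 + 8 \left(8 + 1\right)}{2 \cdot 8 \left(8 + 1\right)} = -46620 - \frac{-149 + 8 \cdot 9}{2 \cdot 8 \cdot 9} = -46620 - \frac{-149 + 72}{2 \cdot 72} = -46620 - \frac{1}{2} \cdot \frac{1}{72} \left(-77\right) = -46620 - - \frac{77}{144} = -46620 + \frac{77}{144} = - \frac{6713203}{144}$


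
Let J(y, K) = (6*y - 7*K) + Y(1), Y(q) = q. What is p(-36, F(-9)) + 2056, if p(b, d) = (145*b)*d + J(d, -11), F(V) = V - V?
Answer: 2134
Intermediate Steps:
J(y, K) = 1 - 7*K + 6*y (J(y, K) = (6*y - 7*K) + 1 = (-7*K + 6*y) + 1 = 1 - 7*K + 6*y)
F(V) = 0
p(b, d) = 78 + 6*d + 145*b*d (p(b, d) = (145*b)*d + (1 - 7*(-11) + 6*d) = 145*b*d + (1 + 77 + 6*d) = 145*b*d + (78 + 6*d) = 78 + 6*d + 145*b*d)
p(-36, F(-9)) + 2056 = (78 + 6*0 + 145*(-36)*0) + 2056 = (78 + 0 + 0) + 2056 = 78 + 2056 = 2134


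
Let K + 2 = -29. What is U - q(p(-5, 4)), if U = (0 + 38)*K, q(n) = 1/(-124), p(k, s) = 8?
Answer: -146071/124 ≈ -1178.0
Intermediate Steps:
K = -31 (K = -2 - 29 = -31)
q(n) = -1/124
U = -1178 (U = (0 + 38)*(-31) = 38*(-31) = -1178)
U - q(p(-5, 4)) = -1178 - 1*(-1/124) = -1178 + 1/124 = -146071/124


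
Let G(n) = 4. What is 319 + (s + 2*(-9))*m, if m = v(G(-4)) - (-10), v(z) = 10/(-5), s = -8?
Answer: 111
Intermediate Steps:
v(z) = -2 (v(z) = 10*(-⅕) = -2)
m = 8 (m = -2 - (-10) = -2 - 1*(-10) = -2 + 10 = 8)
319 + (s + 2*(-9))*m = 319 + (-8 + 2*(-9))*8 = 319 + (-8 - 18)*8 = 319 - 26*8 = 319 - 208 = 111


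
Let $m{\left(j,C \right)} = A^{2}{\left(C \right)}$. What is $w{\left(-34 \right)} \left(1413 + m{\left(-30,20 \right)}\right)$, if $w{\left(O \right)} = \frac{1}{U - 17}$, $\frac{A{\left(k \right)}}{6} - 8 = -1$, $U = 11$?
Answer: $- \frac{1059}{2} \approx -529.5$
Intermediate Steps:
$A{\left(k \right)} = 42$ ($A{\left(k \right)} = 48 + 6 \left(-1\right) = 48 - 6 = 42$)
$m{\left(j,C \right)} = 1764$ ($m{\left(j,C \right)} = 42^{2} = 1764$)
$w{\left(O \right)} = - \frac{1}{6}$ ($w{\left(O \right)} = \frac{1}{11 - 17} = \frac{1}{-6} = - \frac{1}{6}$)
$w{\left(-34 \right)} \left(1413 + m{\left(-30,20 \right)}\right) = - \frac{1413 + 1764}{6} = \left(- \frac{1}{6}\right) 3177 = - \frac{1059}{2}$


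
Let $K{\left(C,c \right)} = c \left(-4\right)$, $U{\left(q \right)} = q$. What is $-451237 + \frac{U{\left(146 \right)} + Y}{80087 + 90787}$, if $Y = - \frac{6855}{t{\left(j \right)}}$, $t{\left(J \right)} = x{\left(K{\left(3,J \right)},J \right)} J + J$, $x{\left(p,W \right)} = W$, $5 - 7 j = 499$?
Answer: $- \frac{18549687538249271}{41108525172} \approx -4.5124 \cdot 10^{5}$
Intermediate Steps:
$K{\left(C,c \right)} = - 4 c$
$j = - \frac{494}{7}$ ($j = \frac{5}{7} - \frac{499}{7} = - \frac{494}{7} \approx -70.571$)
$t{\left(J \right)} = J + J^{2}$ ($t{\left(J \right)} = J J + J = J^{2} + J = J + J^{2}$)
$Y = - \frac{335895}{240578}$ ($Y = - \frac{6855}{\left(- \frac{494}{7}\right) \left(1 - \frac{494}{7}\right)} = - \frac{6855}{\left(- \frac{494}{7}\right) \left(- \frac{487}{7}\right)} = - \frac{6855}{\frac{240578}{49}} = \left(-6855\right) \frac{49}{240578} = - \frac{335895}{240578} \approx -1.3962$)
$-451237 + \frac{U{\left(146 \right)} + Y}{80087 + 90787} = -451237 + \frac{146 - \frac{335895}{240578}}{80087 + 90787} = -451237 + \frac{34788493}{240578 \cdot 170874} = -451237 + \frac{34788493}{240578} \cdot \frac{1}{170874} = -451237 + \frac{34788493}{41108525172} = - \frac{18549687538249271}{41108525172}$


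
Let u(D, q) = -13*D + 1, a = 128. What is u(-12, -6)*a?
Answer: 20096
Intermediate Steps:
u(D, q) = 1 - 13*D
u(-12, -6)*a = (1 - 13*(-12))*128 = (1 + 156)*128 = 157*128 = 20096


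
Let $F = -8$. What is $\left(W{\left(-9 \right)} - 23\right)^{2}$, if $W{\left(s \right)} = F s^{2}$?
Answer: $450241$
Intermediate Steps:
$W{\left(s \right)} = - 8 s^{2}$
$\left(W{\left(-9 \right)} - 23\right)^{2} = \left(- 8 \left(-9\right)^{2} - 23\right)^{2} = \left(\left(-8\right) 81 - 23\right)^{2} = \left(-648 - 23\right)^{2} = \left(-671\right)^{2} = 450241$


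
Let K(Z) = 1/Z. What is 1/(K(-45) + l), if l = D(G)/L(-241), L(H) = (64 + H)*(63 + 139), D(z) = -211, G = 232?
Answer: -536310/8753 ≈ -61.272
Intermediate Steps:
L(H) = 12928 + 202*H (L(H) = (64 + H)*202 = 12928 + 202*H)
l = 211/35754 (l = -211/(12928 + 202*(-241)) = -211/(12928 - 48682) = -211/(-35754) = -211*(-1/35754) = 211/35754 ≈ 0.0059014)
1/(K(-45) + l) = 1/(1/(-45) + 211/35754) = 1/(-1/45 + 211/35754) = 1/(-8753/536310) = -536310/8753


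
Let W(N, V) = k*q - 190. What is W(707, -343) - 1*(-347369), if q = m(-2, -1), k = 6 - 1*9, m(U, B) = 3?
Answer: 347170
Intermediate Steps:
k = -3 (k = 6 - 9 = -3)
q = 3
W(N, V) = -199 (W(N, V) = -3*3 - 190 = -9 - 190 = -199)
W(707, -343) - 1*(-347369) = -199 - 1*(-347369) = -199 + 347369 = 347170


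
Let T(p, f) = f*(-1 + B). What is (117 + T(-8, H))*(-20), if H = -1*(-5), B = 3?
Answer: -2540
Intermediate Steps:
H = 5
T(p, f) = 2*f (T(p, f) = f*(-1 + 3) = f*2 = 2*f)
(117 + T(-8, H))*(-20) = (117 + 2*5)*(-20) = (117 + 10)*(-20) = 127*(-20) = -2540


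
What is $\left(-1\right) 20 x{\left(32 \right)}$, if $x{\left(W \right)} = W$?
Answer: $-640$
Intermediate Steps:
$\left(-1\right) 20 x{\left(32 \right)} = \left(-1\right) 20 \cdot 32 = \left(-20\right) 32 = -640$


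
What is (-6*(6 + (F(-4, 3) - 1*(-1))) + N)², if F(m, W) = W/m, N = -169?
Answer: 170569/4 ≈ 42642.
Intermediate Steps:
(-6*(6 + (F(-4, 3) - 1*(-1))) + N)² = (-6*(6 + (3/(-4) - 1*(-1))) - 169)² = (-6*(6 + (3*(-¼) + 1)) - 169)² = (-6*(6 + (-¾ + 1)) - 169)² = (-6*(6 + ¼) - 169)² = (-6*25/4 - 169)² = (-75/2 - 169)² = (-413/2)² = 170569/4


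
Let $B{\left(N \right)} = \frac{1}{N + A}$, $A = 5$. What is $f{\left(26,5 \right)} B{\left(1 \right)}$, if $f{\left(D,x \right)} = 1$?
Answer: $\frac{1}{6} \approx 0.16667$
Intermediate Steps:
$B{\left(N \right)} = \frac{1}{5 + N}$ ($B{\left(N \right)} = \frac{1}{N + 5} = \frac{1}{5 + N}$)
$f{\left(26,5 \right)} B{\left(1 \right)} = 1 \frac{1}{5 + 1} = 1 \cdot \frac{1}{6} = \frac{1}{6}$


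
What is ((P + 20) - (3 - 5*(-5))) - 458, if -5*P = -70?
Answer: -452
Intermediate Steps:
P = 14 (P = -⅕*(-70) = 14)
((P + 20) - (3 - 5*(-5))) - 458 = ((14 + 20) - (3 - 5*(-5))) - 458 = (34 - (3 + 25)) - 458 = (34 - 1*28) - 458 = (34 - 28) - 458 = 6 - 458 = -452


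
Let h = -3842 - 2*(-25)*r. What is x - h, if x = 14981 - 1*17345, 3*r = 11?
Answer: 3884/3 ≈ 1294.7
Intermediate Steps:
r = 11/3 (r = (⅓)*11 = 11/3 ≈ 3.6667)
h = -10976/3 (h = -3842 - 2*(-25)*11/3 = -3842 - (-50)*11/3 = -3842 - 1*(-550/3) = -3842 + 550/3 = -10976/3 ≈ -3658.7)
x = -2364 (x = 14981 - 17345 = -2364)
x - h = -2364 - 1*(-10976/3) = -2364 + 10976/3 = 3884/3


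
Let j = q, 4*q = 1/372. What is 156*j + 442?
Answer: 54821/124 ≈ 442.10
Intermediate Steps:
q = 1/1488 (q = (¼)/372 = (¼)*(1/372) = 1/1488 ≈ 0.00067204)
j = 1/1488 ≈ 0.00067204
156*j + 442 = 156*(1/1488) + 442 = 13/124 + 442 = 54821/124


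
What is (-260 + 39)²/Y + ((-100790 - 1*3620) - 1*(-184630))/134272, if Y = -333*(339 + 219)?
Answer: 1043502541/3118702176 ≈ 0.33460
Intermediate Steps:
Y = -185814 (Y = -333*558 = -185814)
(-260 + 39)²/Y + ((-100790 - 1*3620) - 1*(-184630))/134272 = (-260 + 39)²/(-185814) + ((-100790 - 1*3620) - 1*(-184630))/134272 = (-221)²*(-1/185814) + ((-100790 - 3620) + 184630)*(1/134272) = 48841*(-1/185814) + (-104410 + 184630)*(1/134272) = -48841/185814 + 80220*(1/134272) = -48841/185814 + 20055/33568 = 1043502541/3118702176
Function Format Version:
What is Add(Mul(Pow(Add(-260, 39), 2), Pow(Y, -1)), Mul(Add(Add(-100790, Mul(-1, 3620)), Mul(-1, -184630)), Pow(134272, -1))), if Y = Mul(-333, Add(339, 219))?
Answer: Rational(1043502541, 3118702176) ≈ 0.33460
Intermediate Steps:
Y = -185814 (Y = Mul(-333, 558) = -185814)
Add(Mul(Pow(Add(-260, 39), 2), Pow(Y, -1)), Mul(Add(Add(-100790, Mul(-1, 3620)), Mul(-1, -184630)), Pow(134272, -1))) = Add(Mul(Pow(Add(-260, 39), 2), Pow(-185814, -1)), Mul(Add(Add(-100790, Mul(-1, 3620)), Mul(-1, -184630)), Pow(134272, -1))) = Add(Mul(Pow(-221, 2), Rational(-1, 185814)), Mul(Add(Add(-100790, -3620), 184630), Rational(1, 134272))) = Add(Mul(48841, Rational(-1, 185814)), Mul(Add(-104410, 184630), Rational(1, 134272))) = Add(Rational(-48841, 185814), Mul(80220, Rational(1, 134272))) = Add(Rational(-48841, 185814), Rational(20055, 33568)) = Rational(1043502541, 3118702176)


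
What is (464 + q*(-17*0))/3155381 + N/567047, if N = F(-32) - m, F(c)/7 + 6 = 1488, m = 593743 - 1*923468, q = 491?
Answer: 1073405032527/1789249329907 ≈ 0.59992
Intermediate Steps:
m = -329725 (m = 593743 - 923468 = -329725)
F(c) = 10374 (F(c) = -42 + 7*1488 = -42 + 10416 = 10374)
N = 340099 (N = 10374 - 1*(-329725) = 10374 + 329725 = 340099)
(464 + q*(-17*0))/3155381 + N/567047 = (464 + 491*(-17*0))/3155381 + 340099/567047 = (464 + 491*0)*(1/3155381) + 340099*(1/567047) = (464 + 0)*(1/3155381) + 340099/567047 = 464*(1/3155381) + 340099/567047 = 464/3155381 + 340099/567047 = 1073405032527/1789249329907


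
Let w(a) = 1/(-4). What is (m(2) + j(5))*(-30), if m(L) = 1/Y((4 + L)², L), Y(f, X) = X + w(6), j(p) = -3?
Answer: 510/7 ≈ 72.857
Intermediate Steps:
w(a) = -¼
Y(f, X) = -¼ + X (Y(f, X) = X - ¼ = -¼ + X)
m(L) = 1/(-¼ + L)
(m(2) + j(5))*(-30) = (4/(-1 + 4*2) - 3)*(-30) = (4/(-1 + 8) - 3)*(-30) = (4/7 - 3)*(-30) = -17/7*(-30) = 510/7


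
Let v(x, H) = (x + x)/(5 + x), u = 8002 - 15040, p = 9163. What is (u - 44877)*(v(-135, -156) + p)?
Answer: -6185464590/13 ≈ -4.7581e+8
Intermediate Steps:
u = -7038
v(x, H) = 2*x/(5 + x) (v(x, H) = (2*x)/(5 + x) = 2*x/(5 + x))
(u - 44877)*(v(-135, -156) + p) = (-7038 - 44877)*(2*(-135)/(5 - 135) + 9163) = -51915*(2*(-135)/(-130) + 9163) = -51915*(2*(-135)*(-1/130) + 9163) = -51915*(27/13 + 9163) = -51915*119146/13 = -6185464590/13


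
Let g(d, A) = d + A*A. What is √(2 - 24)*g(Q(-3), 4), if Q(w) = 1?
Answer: 17*I*√22 ≈ 79.737*I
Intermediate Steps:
g(d, A) = d + A²
√(2 - 24)*g(Q(-3), 4) = √(2 - 24)*(1 + 4²) = √(-22)*(1 + 16) = (I*√22)*17 = 17*I*√22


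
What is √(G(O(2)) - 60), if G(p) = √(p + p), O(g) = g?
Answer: I*√58 ≈ 7.6158*I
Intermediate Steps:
G(p) = √2*√p (G(p) = √(2*p) = √2*√p)
√(G(O(2)) - 60) = √(√2*√2 - 60) = √(2 - 60) = √(-58) = I*√58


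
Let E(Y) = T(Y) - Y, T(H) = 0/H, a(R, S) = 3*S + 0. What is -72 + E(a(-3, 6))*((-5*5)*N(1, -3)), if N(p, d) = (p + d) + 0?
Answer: -972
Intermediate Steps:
a(R, S) = 3*S
T(H) = 0
N(p, d) = d + p (N(p, d) = (d + p) + 0 = d + p)
E(Y) = -Y (E(Y) = 0 - Y = -Y)
-72 + E(a(-3, 6))*((-5*5)*N(1, -3)) = -72 + (-3*6)*((-5*5)*(-3 + 1)) = -72 + (-1*18)*(-25*(-2)) = -72 - 18*50 = -72 - 900 = -972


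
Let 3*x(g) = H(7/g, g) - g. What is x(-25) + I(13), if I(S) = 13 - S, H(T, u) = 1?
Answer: 26/3 ≈ 8.6667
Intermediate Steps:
x(g) = ⅓ - g/3 (x(g) = (1 - g)/3 = ⅓ - g/3)
x(-25) + I(13) = (⅓ - ⅓*(-25)) + (13 - 1*13) = (⅓ + 25/3) + (13 - 13) = 26/3 + 0 = 26/3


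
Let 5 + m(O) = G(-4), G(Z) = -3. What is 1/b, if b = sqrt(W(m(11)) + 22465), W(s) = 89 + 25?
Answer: sqrt(22579)/22579 ≈ 0.0066550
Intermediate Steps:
m(O) = -8 (m(O) = -5 - 3 = -8)
W(s) = 114
b = sqrt(22579) (b = sqrt(114 + 22465) = sqrt(22579) ≈ 150.26)
1/b = 1/(sqrt(22579)) = sqrt(22579)/22579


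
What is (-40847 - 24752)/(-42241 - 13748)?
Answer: 65599/55989 ≈ 1.1716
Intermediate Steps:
(-40847 - 24752)/(-42241 - 13748) = -65599/(-55989) = -65599*(-1/55989) = 65599/55989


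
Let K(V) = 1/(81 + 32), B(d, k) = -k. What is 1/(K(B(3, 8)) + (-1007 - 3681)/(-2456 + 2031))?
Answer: 48025/530169 ≈ 0.090584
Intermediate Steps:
K(V) = 1/113
1/(K(B(3, 8)) + (-1007 - 3681)/(-2456 + 2031)) = 1/(1/113 + (-1007 - 3681)/(-2456 + 2031)) = 1/(1/113 - 4688/(-425)) = 1/(1/113 - 4688*(-1/425)) = 1/(1/113 + 4688/425) = 1/(530169/48025) = 48025/530169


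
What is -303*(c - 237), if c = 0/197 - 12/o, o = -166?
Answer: 5958495/83 ≈ 71789.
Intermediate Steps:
c = 6/83 (c = 0/197 - 12/(-166) = 0*(1/197) - 12*(-1/166) = 0 + 6/83 = 6/83 ≈ 0.072289)
-303*(c - 237) = -303*(6/83 - 237) = -303*(-19665/83) = 5958495/83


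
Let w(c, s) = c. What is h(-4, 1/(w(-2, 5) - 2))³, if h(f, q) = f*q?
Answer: 1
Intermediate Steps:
h(-4, 1/(w(-2, 5) - 2))³ = (-4/(-2 - 2))³ = (-4/(-4))³ = (-4*(-¼))³ = 1³ = 1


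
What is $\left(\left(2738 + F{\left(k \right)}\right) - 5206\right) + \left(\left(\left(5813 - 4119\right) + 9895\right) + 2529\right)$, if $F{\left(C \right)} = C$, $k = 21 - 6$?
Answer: $11665$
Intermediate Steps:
$k = 15$
$\left(\left(2738 + F{\left(k \right)}\right) - 5206\right) + \left(\left(\left(5813 - 4119\right) + 9895\right) + 2529\right) = \left(\left(2738 + 15\right) - 5206\right) + \left(\left(\left(5813 - 4119\right) + 9895\right) + 2529\right) = \left(2753 - 5206\right) + \left(\left(\left(5813 - 4119\right) + 9895\right) + 2529\right) = -2453 + \left(\left(1694 + 9895\right) + 2529\right) = -2453 + \left(11589 + 2529\right) = -2453 + 14118 = 11665$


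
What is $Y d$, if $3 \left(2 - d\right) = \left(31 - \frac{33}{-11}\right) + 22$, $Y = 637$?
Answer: $- \frac{31850}{3} \approx -10617.0$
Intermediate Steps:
$d = - \frac{50}{3}$ ($d = 2 - \frac{\left(31 - \frac{33}{-11}\right) + 22}{3} = 2 - \frac{\left(31 - -3\right) + 22}{3} = 2 - \frac{\left(31 + 3\right) + 22}{3} = 2 - \frac{34 + 22}{3} = 2 - \frac{56}{3} = - \frac{50}{3} \approx -16.667$)
$Y d = 637 \left(- \frac{50}{3}\right) = - \frac{31850}{3}$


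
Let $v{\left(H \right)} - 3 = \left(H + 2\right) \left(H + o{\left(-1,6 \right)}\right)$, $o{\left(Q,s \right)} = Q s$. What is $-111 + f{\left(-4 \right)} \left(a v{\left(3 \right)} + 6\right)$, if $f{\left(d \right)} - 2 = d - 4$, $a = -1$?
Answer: $-219$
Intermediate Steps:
$v{\left(H \right)} = 3 + \left(-6 + H\right) \left(2 + H\right)$ ($v{\left(H \right)} = 3 + \left(H + 2\right) \left(H - 6\right) = 3 + \left(2 + H\right) \left(H - 6\right) = 3 + \left(2 + H\right) \left(-6 + H\right) = 3 + \left(-6 + H\right) \left(2 + H\right)$)
$f{\left(d \right)} = -2 + d$ ($f{\left(d \right)} = 2 + \left(d - 4\right) = 2 + \left(-4 + d\right) = -2 + d$)
$-111 + f{\left(-4 \right)} \left(a v{\left(3 \right)} + 6\right) = -111 + \left(-2 - 4\right) \left(- (-9 + 3^{2} - 12) + 6\right) = -111 - 6 \left(- (-9 + 9 - 12) + 6\right) = -111 - 6 \left(\left(-1\right) \left(-12\right) + 6\right) = -111 - 6 \left(12 + 6\right) = -111 - 108 = -219$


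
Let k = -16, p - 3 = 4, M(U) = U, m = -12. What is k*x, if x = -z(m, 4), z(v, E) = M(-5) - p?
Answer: -192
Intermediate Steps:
p = 7 (p = 3 + 4 = 7)
z(v, E) = -12 (z(v, E) = -5 - 1*7 = -5 - 7 = -12)
x = 12 (x = -1*(-12) = 12)
k*x = -16*12 = -192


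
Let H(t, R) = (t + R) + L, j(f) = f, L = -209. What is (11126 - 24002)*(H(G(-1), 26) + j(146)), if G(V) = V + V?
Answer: 502164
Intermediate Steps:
G(V) = 2*V
H(t, R) = -209 + R + t (H(t, R) = (t + R) - 209 = (R + t) - 209 = -209 + R + t)
(11126 - 24002)*(H(G(-1), 26) + j(146)) = (11126 - 24002)*((-209 + 26 + 2*(-1)) + 146) = -12876*((-209 + 26 - 2) + 146) = -12876*(-185 + 146) = -12876*(-39) = 502164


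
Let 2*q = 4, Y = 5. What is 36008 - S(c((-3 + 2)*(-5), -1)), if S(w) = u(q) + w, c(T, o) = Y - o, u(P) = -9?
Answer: 36011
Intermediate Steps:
q = 2 (q = (½)*4 = 2)
c(T, o) = 5 - o
S(w) = -9 + w
36008 - S(c((-3 + 2)*(-5), -1)) = 36008 - (-9 + (5 - 1*(-1))) = 36008 - (-9 + (5 + 1)) = 36008 - (-9 + 6) = 36008 - 1*(-3) = 36008 + 3 = 36011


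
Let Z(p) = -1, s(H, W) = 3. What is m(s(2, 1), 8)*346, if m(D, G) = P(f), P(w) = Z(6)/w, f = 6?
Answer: -173/3 ≈ -57.667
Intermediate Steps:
P(w) = -1/w
m(D, G) = -1/6
m(s(2, 1), 8)*346 = -1/6*346 = -173/3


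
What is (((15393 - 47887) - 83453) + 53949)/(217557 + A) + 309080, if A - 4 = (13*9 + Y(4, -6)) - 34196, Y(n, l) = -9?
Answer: 56707772842/183473 ≈ 3.0908e+5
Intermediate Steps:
A = -34084 (A = 4 + ((13*9 - 9) - 34196) = 4 + ((117 - 9) - 34196) = 4 + (108 - 34196) = 4 - 34088 = -34084)
(((15393 - 47887) - 83453) + 53949)/(217557 + A) + 309080 = (((15393 - 47887) - 83453) + 53949)/(217557 - 34084) + 309080 = ((-32494 - 83453) + 53949)/183473 + 309080 = (-115947 + 53949)*(1/183473) + 309080 = -61998*1/183473 + 309080 = -61998/183473 + 309080 = 56707772842/183473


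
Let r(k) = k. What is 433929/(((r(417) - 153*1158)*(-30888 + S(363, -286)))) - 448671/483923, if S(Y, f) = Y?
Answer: -180224683468/194401767525 ≈ -0.92707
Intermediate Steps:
433929/(((r(417) - 153*1158)*(-30888 + S(363, -286)))) - 448671/483923 = 433929/(((417 - 153*1158)*(-30888 + 363))) - 448671/483923 = 433929/(((417 - 177174)*(-30525))) - 448671*1/483923 = 433929/((-176757*(-30525))) - 448671/483923 = 433929/5395507425 - 448671/483923 = 433929*(1/5395507425) - 448671/483923 = 144643/1798502475 - 448671/483923 = -180224683468/194401767525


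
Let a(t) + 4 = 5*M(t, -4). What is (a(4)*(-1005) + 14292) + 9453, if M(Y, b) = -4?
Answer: 47865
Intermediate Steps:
a(t) = -24 (a(t) = -4 + 5*(-4) = -4 - 20 = -24)
(a(4)*(-1005) + 14292) + 9453 = (-24*(-1005) + 14292) + 9453 = (24120 + 14292) + 9453 = 38412 + 9453 = 47865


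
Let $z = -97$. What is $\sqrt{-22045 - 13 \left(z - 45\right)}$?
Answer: $i \sqrt{20199} \approx 142.12 i$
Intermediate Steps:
$\sqrt{-22045 - 13 \left(z - 45\right)} = \sqrt{-22045 - 13 \left(-97 - 45\right)} = \sqrt{-22045 - -1846} = \sqrt{-22045 + 1846} = \sqrt{-20199} = i \sqrt{20199}$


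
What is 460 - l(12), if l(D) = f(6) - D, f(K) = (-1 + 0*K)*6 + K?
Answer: 472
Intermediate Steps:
f(K) = -6 + K (f(K) = (-1 + 0)*6 + K = -1*6 + K = -6 + K)
l(D) = -D (l(D) = (-6 + 6) - D = 0 - D = -D)
460 - l(12) = 460 - (-1)*12 = 460 - 1*(-12) = 460 + 12 = 472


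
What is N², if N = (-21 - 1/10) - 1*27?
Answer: 231361/100 ≈ 2313.6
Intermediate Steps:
N = -481/10 (N = (-21 - 1*⅒) - 27 = (-21 - ⅒) - 27 = -211/10 - 27 = -481/10 ≈ -48.100)
N² = (-481/10)² = 231361/100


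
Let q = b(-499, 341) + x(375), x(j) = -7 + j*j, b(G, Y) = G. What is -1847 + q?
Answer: 138272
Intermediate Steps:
x(j) = -7 + j²
q = 140119 (q = -499 + (-7 + 375²) = -499 + (-7 + 140625) = -499 + 140618 = 140119)
-1847 + q = -1847 + 140119 = 138272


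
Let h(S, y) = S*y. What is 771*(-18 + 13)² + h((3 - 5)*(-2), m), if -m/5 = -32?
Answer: 19915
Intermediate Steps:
m = 160 (m = -5*(-32) = 160)
771*(-18 + 13)² + h((3 - 5)*(-2), m) = 771*(-18 + 13)² + ((3 - 5)*(-2))*160 = 771*(-5)² - 2*(-2)*160 = 771*25 + 4*160 = 19275 + 640 = 19915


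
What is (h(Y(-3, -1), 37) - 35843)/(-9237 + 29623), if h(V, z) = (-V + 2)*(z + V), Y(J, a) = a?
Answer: -35735/20386 ≈ -1.7529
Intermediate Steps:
h(V, z) = (2 - V)*(V + z)
(h(Y(-3, -1), 37) - 35843)/(-9237 + 29623) = ((-1*(-1)² + 2*(-1) + 2*37 - 1*(-1)*37) - 35843)/(-9237 + 29623) = ((-1*1 - 2 + 74 + 37) - 35843)/20386 = ((-1 - 2 + 74 + 37) - 35843)*(1/20386) = (108 - 35843)*(1/20386) = -35735*1/20386 = -35735/20386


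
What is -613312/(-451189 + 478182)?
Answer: -613312/26993 ≈ -22.721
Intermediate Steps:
-613312/(-451189 + 478182) = -613312/26993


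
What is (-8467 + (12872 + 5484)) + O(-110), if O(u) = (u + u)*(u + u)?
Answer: 58289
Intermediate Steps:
O(u) = 4*u² (O(u) = (2*u)*(2*u) = 4*u²)
(-8467 + (12872 + 5484)) + O(-110) = (-8467 + (12872 + 5484)) + 4*(-110)² = (-8467 + 18356) + 4*12100 = 9889 + 48400 = 58289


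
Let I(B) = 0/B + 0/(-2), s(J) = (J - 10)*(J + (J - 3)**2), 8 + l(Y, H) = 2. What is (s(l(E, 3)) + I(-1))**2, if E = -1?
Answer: 1440000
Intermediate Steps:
l(Y, H) = -6 (l(Y, H) = -8 + 2 = -6)
s(J) = (-10 + J)*(J + (-3 + J)**2)
I(B) = 0 (I(B) = 0 + 0*(-1/2) = 0 + 0 = 0)
(s(l(E, 3)) + I(-1))**2 = ((-90 + (-6)**3 - 15*(-6)**2 + 59*(-6)) + 0)**2 = ((-90 - 216 - 15*36 - 354) + 0)**2 = ((-90 - 216 - 540 - 354) + 0)**2 = (-1200 + 0)**2 = (-1200)**2 = 1440000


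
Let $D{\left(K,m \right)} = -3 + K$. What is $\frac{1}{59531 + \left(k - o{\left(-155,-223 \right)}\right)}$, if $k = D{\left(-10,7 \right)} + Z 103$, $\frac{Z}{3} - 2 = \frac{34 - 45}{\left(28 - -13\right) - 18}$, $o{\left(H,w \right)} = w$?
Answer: $\frac{23}{1384858} \approx 1.6608 \cdot 10^{-5}$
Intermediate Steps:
$Z = \frac{105}{23}$ ($Z = 6 + 3 \frac{34 - 45}{\left(28 - -13\right) - 18} = 6 + 3 \left(- \frac{11}{\left(28 + 13\right) - 18}\right) = 6 + 3 \left(- \frac{11}{41 - 18}\right) = 6 + 3 \left(- \frac{11}{23}\right) = 6 - \frac{33}{23} = \frac{105}{23} \approx 4.5652$)
$k = \frac{10516}{23}$ ($k = \left(-3 - 10\right) + \frac{105}{23} \cdot 103 = -13 + \frac{10815}{23} = \frac{10516}{23} \approx 457.22$)
$\frac{1}{59531 + \left(k - o{\left(-155,-223 \right)}\right)} = \frac{1}{59531 + \left(\frac{10516}{23} - -223\right)} = \frac{1}{59531 + \left(\frac{10516}{23} + 223\right)} = \frac{1}{59531 + \frac{15645}{23}} = \frac{1}{\frac{1384858}{23}} = \frac{23}{1384858}$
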